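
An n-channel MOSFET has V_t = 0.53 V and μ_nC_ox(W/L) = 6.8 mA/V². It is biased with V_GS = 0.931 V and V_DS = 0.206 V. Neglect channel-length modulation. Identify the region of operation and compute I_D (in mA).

V_ov = V_GS − V_t = 0.931 − 0.53 = 0.401 V.
Since V_DS = 0.206 V < V_ov = 0.401 V, the device is in the triode region.
I_D = k_n [V_ov · V_DS − ½ V_DS²] = 6.8 × [0.401 × 0.206 − 0.5 × 0.206²] = 0.417 mA.

Triode; I_D = 0.417 mA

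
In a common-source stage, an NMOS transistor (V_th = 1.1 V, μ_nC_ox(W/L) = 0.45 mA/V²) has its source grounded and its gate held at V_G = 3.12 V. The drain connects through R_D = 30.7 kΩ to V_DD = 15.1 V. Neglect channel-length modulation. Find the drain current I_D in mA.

V_GS = V_G = 3.12 V, so V_ov = 3.12 − 1.1 = 2.02 V.
Assume saturation: I_D = ½ k_n V_ov² = 0.5 × 0.45 × 2.02² = 0.918 mA, giving V_DS = V_DD − I_D R_D = 15.1 − 0.918 × 30.7 = -13.1 V.
But -13.1 V < V_ov = 2.02 V, so the device is actually in triode.
In triode I_D = k_n[V_ov V_DS − ½ V_DS²] and I_D = (V_DD − V_DS)/R_D. Equating: 6.91 V_DS² − 28.91 V_DS + 15.1 = 0, giving V_DS = 0.612 V (the root below V_ov).
I_D = (15.1 − 0.612) / 30.7 = 0.472 mA.

I_D = 0.472 mA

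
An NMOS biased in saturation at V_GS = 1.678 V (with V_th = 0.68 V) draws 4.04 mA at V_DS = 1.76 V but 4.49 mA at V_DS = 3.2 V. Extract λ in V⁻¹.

With V_GS fixed, I_D ∝ (1 + λ V_DS) in saturation, so I_D2/I_D1 = (1 + λ V_DS2)/(1 + λ V_DS1).
4.49/4.04 = 1.111 = (1 + 3.2 λ)/(1 + 1.76 λ).
Solving: λ (I_D1 V_DS2 − I_D2 V_DS1) = I_D2 − I_D1, so λ = (4.49 − 4.04) / (4.04 × 3.2 − 4.49 × 1.76) = 0.45 / 5.03 = 0.0895 V⁻¹.

λ = 0.0895 V⁻¹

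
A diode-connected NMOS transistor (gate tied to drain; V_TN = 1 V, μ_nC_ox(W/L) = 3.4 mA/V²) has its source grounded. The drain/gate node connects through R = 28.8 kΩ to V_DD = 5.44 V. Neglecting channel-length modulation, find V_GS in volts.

With gate tied to drain, V_GS = V_DS ≥ V_GS − V_TN, so the device is in saturation.
KCL at the drain: ½ k_n (V_GS − V_TN)² = (V_DD − V_GS)/R.
Let x = V_GS − 1. Then 49 x² + x − 4.44 = 0, giving x = 0.291 V (positive root), so V_GS = 1.29 V.
I_D = (V_DD − V_GS)/R = (5.44 − 1.29) / 28.8 = 0.144 mA.

V_GS = 1.29 V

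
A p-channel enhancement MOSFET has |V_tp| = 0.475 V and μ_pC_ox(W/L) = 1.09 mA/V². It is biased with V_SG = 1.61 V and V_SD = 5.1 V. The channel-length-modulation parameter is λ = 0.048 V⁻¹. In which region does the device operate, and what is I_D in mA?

Saturation; I_D = 0.874 mA

V_ov = V_SG − |V_tp| = 1.61 − 0.475 = 1.14 V.
Since V_SD = 5.1 V ≥ V_ov = 1.14 V, the device is in saturation.
I_D = ½ k_p V_ov² (1 + λ V_SD) = 0.5 × 1.09 × 1.14² × (1 + 0.048 × 5.1) = 0.874 mA.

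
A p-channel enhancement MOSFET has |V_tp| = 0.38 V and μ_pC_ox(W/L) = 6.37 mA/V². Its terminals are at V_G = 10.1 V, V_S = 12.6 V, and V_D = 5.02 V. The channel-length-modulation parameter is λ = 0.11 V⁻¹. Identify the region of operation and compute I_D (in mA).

V_SG = V_S − V_G = 12.6 − 10.1 = 2.5 V; V_SD = V_S − V_D = 12.6 − 5.02 = 7.58 V.
V_ov = V_SG − |V_tp| = 2.5 − 0.38 = 2.12 V.
Since V_SD = 7.58 V ≥ V_ov = 2.12 V, the device is in saturation.
I_D = ½ k_p V_ov² (1 + λ V_SD) = 0.5 × 6.37 × 2.12² × (1 + 0.11 × 7.58) = 26.3 mA.

Saturation; I_D = 26.3 mA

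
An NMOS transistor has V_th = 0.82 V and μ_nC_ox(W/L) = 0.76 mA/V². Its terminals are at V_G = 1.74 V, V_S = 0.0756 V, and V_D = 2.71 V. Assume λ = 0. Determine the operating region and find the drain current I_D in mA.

V_GS = V_G − V_S = 1.74 − 0.0756 = 1.66 V; V_DS = V_D − V_S = 2.71 − 0.0756 = 2.63 V.
V_ov = V_GS − V_th = 1.66 − 0.82 = 0.844 V.
Since V_DS = 2.63 V ≥ V_ov = 0.844 V, the device is in saturation.
I_D = ½ k_n V_ov² = 0.5 × 0.76 × 0.844² = 0.271 mA.

Saturation; I_D = 0.271 mA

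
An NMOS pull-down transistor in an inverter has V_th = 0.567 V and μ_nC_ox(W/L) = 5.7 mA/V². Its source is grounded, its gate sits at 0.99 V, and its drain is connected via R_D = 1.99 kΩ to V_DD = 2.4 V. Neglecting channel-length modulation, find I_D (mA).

V_GS = V_G = 0.99 V, so V_ov = 0.99 − 0.567 = 0.423 V.
Assume saturation: I_D = ½ k_n V_ov² = 0.5 × 5.7 × 0.423² = 0.51 mA, giving V_DS = V_DD − I_D R_D = 2.4 − 0.51 × 1.99 = 1.39 V.
V_DS = 1.39 V ≥ V_ov = 0.423 V, confirming saturation.

I_D = 0.510 mA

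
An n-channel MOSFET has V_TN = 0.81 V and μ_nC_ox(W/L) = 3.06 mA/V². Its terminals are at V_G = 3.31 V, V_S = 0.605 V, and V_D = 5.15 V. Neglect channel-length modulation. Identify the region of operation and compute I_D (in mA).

V_GS = V_G − V_S = 3.31 − 0.605 = 2.71 V; V_DS = V_D − V_S = 5.15 − 0.605 = 4.54 V.
V_ov = V_GS − V_TN = 2.71 − 0.81 = 1.9 V.
Since V_DS = 4.54 V ≥ V_ov = 1.9 V, the device is in saturation.
I_D = ½ k_n V_ov² = 0.5 × 3.06 × 1.9² = 5.49 mA.

Saturation; I_D = 5.49 mA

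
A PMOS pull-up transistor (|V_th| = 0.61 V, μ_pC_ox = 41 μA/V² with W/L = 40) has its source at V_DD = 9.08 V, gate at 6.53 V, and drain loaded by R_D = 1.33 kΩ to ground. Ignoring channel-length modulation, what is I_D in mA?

V_SG = V_DD − V_G = 9.08 − 6.53 = 2.55 V, so V_ov = 2.55 − 0.61 = 1.94 V.
k_p = μ_pC_ox · (W/L) = 1.64 mA/V².
Assume saturation: I_D = ½ k_p V_ov² = 0.5 × 1.64 × 1.94² = 3.09 mA, giving V_SD = V_DD − I_D R_D = 9.08 − 3.09 × 1.33 = 4.98 V.
V_SD = 4.98 V ≥ V_ov = 1.94 V, confirming saturation.

I_D = 3.09 mA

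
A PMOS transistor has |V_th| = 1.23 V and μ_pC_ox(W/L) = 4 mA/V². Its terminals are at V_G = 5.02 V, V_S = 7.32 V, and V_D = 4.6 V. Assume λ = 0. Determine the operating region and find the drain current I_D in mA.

V_SG = V_S − V_G = 7.32 − 5.02 = 2.3 V; V_SD = V_S − V_D = 7.32 − 4.6 = 2.72 V.
V_ov = V_SG − |V_th| = 2.3 − 1.23 = 1.07 V.
Since V_SD = 2.72 V ≥ V_ov = 1.07 V, the device is in saturation.
I_D = ½ k_p V_ov² = 0.5 × 4 × 1.07² = 2.29 mA.

Saturation; I_D = 2.29 mA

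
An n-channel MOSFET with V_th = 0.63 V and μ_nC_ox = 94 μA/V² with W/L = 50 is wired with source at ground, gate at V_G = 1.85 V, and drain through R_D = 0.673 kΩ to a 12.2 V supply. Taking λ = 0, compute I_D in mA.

I_D = 3.50 mA

V_GS = V_G = 1.85 V, so V_ov = 1.85 − 0.63 = 1.22 V.
k_n = μ_nC_ox · (W/L) = 4.7 mA/V².
Assume saturation: I_D = ½ k_n V_ov² = 0.5 × 4.7 × 1.22² = 3.5 mA, giving V_DS = V_DD − I_D R_D = 12.2 − 3.5 × 0.673 = 9.85 V.
V_DS = 9.85 V ≥ V_ov = 1.22 V, confirming saturation.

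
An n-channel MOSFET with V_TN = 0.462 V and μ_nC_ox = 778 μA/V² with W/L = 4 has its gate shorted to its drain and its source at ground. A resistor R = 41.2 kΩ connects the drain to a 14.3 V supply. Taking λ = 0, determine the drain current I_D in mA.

With gate tied to drain, V_GS = V_DS ≥ V_GS − V_TN, so the device is in saturation.
k_n = μ_nC_ox · (W/L) = 3.112 mA/V².
KCL at the drain: ½ k_n (V_GS − V_TN)² = (V_DD − V_GS)/R.
Let x = V_GS − 0.462. Then 64.1 x² + x − 13.84 = 0, giving x = 0.457 V (positive root), so V_GS = 0.919 V.
I_D = (V_DD − V_GS)/R = (14.3 − 0.919) / 41.2 = 0.325 mA.

I_D = 0.325 mA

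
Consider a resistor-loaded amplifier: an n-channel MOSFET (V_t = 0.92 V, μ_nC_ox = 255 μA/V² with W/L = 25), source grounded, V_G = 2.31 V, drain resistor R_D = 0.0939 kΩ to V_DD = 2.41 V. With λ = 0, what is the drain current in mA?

I_D = 6.16 mA

V_GS = V_G = 2.31 V, so V_ov = 2.31 − 0.92 = 1.39 V.
k_n = μ_nC_ox · (W/L) = 6.375 mA/V².
Assume saturation: I_D = ½ k_n V_ov² = 0.5 × 6.375 × 1.39² = 6.16 mA, giving V_DS = V_DD − I_D R_D = 2.41 − 6.16 × 0.0939 = 1.83 V.
V_DS = 1.83 V ≥ V_ov = 1.39 V, confirming saturation.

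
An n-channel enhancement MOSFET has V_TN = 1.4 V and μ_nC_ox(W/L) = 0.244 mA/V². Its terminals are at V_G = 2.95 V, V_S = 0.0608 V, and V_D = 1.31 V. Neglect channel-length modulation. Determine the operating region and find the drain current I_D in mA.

Triode; I_D = 0.264 mA

V_GS = V_G − V_S = 2.95 − 0.0608 = 2.89 V; V_DS = V_D − V_S = 1.31 − 0.0608 = 1.25 V.
V_ov = V_GS − V_TN = 2.89 − 1.4 = 1.49 V.
Since V_DS = 1.25 V < V_ov = 1.49 V, the device is in the triode region.
I_D = k_n [V_ov · V_DS − ½ V_DS²] = 0.244 × [1.49 × 1.25 − 0.5 × 1.25²] = 0.264 mA.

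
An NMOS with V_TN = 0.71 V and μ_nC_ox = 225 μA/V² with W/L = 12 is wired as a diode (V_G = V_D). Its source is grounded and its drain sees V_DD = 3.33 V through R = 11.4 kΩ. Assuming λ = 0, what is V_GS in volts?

V_GS = 1.09 V

With gate tied to drain, V_GS = V_DS ≥ V_GS − V_TN, so the device is in saturation.
k_n = μ_nC_ox · (W/L) = 2.7 mA/V².
KCL at the drain: ½ k_n (V_GS − V_TN)² = (V_DD − V_GS)/R.
Let x = V_GS − 0.71. Then 15.4 x² + x − 2.62 = 0, giving x = 0.381 V (positive root), so V_GS = 1.09 V.
I_D = (V_DD − V_GS)/R = (3.33 − 1.09) / 11.4 = 0.196 mA.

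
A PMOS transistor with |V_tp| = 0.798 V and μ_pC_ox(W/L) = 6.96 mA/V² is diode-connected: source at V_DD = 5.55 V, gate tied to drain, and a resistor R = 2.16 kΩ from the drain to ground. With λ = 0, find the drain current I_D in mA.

I_D = 1.86 mA

With gate tied to drain, V_SG = V_SD ≥ V_SG − |V_tp|, so the device is in saturation.
KCL at the drain: ½ k_p (V_SG − |V_tp|)² = (V_DD − V_SG)/R.
Let x = V_SG − 0.798. Then 7.52 x² + x − 4.752 = 0, giving x = 0.731 V (positive root), so V_SG = 1.53 V.
I_D = (V_DD − V_SG)/R = (5.55 − 1.53) / 2.16 = 1.86 mA.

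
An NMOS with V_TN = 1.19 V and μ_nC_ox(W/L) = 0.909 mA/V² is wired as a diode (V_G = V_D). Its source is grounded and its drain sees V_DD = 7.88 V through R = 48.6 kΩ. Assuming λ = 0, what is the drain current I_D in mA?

I_D = 0.127 mA

With gate tied to drain, V_GS = V_DS ≥ V_GS − V_TN, so the device is in saturation.
KCL at the drain: ½ k_n (V_GS − V_TN)² = (V_DD − V_GS)/R.
Let x = V_GS − 1.19. Then 22.1 x² + x − 6.69 = 0, giving x = 0.528 V (positive root), so V_GS = 1.72 V.
I_D = (V_DD − V_GS)/R = (7.88 − 1.72) / 48.6 = 0.127 mA.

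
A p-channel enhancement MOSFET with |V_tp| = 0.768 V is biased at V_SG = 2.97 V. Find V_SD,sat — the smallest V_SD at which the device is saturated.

The boundary between triode and saturation is V_SD = V_SG − |V_tp| = V_ov.
V_ov = 2.97 − 0.768 = 2.2 V.

V_SD,sat = 2.20 V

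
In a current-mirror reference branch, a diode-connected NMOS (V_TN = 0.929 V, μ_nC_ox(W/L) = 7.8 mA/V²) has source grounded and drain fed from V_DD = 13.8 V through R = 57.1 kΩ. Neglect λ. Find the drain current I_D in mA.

I_D = 0.221 mA

With gate tied to drain, V_GS = V_DS ≥ V_GS − V_TN, so the device is in saturation.
KCL at the drain: ½ k_n (V_GS − V_TN)² = (V_DD − V_GS)/R.
Let x = V_GS − 0.929. Then 223 x² + x − 12.87 = 0, giving x = 0.238 V (positive root), so V_GS = 1.17 V.
I_D = (V_DD − V_GS)/R = (13.8 − 1.17) / 57.1 = 0.221 mA.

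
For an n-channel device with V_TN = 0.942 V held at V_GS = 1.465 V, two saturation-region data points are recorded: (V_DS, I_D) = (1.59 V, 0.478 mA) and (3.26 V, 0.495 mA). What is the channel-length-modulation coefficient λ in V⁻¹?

With V_GS fixed, I_D ∝ (1 + λ V_DS) in saturation, so I_D2/I_D1 = (1 + λ V_DS2)/(1 + λ V_DS1).
0.495/0.478 = 1.036 = (1 + 3.26 λ)/(1 + 1.59 λ).
Solving: λ (I_D1 V_DS2 − I_D2 V_DS1) = I_D2 − I_D1, so λ = (0.495 − 0.478) / (0.478 × 3.26 − 0.495 × 1.59) = 0.017 / 0.771 = 0.022 V⁻¹.

λ = 0.0220 V⁻¹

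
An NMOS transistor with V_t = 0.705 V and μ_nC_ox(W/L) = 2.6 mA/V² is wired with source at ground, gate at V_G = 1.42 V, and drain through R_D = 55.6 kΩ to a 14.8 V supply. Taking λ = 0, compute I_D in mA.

V_GS = V_G = 1.42 V, so V_ov = 1.42 − 0.705 = 0.715 V.
Assume saturation: I_D = ½ k_n V_ov² = 0.5 × 2.6 × 0.715² = 0.665 mA, giving V_DS = V_DD − I_D R_D = 14.8 − 0.665 × 55.6 = -22.2 V.
But -22.2 V < V_ov = 0.715 V, so the device is actually in triode.
In triode I_D = k_n[V_ov V_DS − ½ V_DS²] and I_D = (V_DD − V_DS)/R_D. Equating: 72.3 V_DS² − 104.4 V_DS + 14.8 = 0, giving V_DS = 0.159 V (the root below V_ov).
I_D = (14.8 − 0.159) / 55.6 = 0.263 mA.

I_D = 0.263 mA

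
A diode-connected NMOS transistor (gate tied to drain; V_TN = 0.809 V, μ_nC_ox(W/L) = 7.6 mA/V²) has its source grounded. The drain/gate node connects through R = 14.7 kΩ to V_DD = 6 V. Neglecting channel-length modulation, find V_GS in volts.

With gate tied to drain, V_GS = V_DS ≥ V_GS − V_TN, so the device is in saturation.
KCL at the drain: ½ k_n (V_GS − V_TN)² = (V_DD − V_GS)/R.
Let x = V_GS − 0.809. Then 55.9 x² + x − 5.191 = 0, giving x = 0.296 V (positive root), so V_GS = 1.11 V.
I_D = (V_DD − V_GS)/R = (6 − 1.11) / 14.7 = 0.333 mA.

V_GS = 1.11 V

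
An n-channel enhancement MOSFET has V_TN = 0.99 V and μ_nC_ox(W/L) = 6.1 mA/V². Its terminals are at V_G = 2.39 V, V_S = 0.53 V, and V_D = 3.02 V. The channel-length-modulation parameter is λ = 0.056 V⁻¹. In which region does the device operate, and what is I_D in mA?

Saturation; I_D = 2.63 mA

V_GS = V_G − V_S = 2.39 − 0.53 = 1.86 V; V_DS = V_D − V_S = 3.02 − 0.53 = 2.49 V.
V_ov = V_GS − V_TN = 1.86 − 0.99 = 0.87 V.
Since V_DS = 2.49 V ≥ V_ov = 0.87 V, the device is in saturation.
I_D = ½ k_n V_ov² (1 + λ V_DS) = 0.5 × 6.1 × 0.87² × (1 + 0.056 × 2.49) = 2.63 mA.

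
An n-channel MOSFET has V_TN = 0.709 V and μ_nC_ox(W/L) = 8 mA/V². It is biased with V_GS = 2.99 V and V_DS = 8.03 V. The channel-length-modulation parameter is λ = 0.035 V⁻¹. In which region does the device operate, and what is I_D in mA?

Saturation; I_D = 26.7 mA

V_ov = V_GS − V_TN = 2.99 − 0.709 = 2.28 V.
Since V_DS = 8.03 V ≥ V_ov = 2.28 V, the device is in saturation.
I_D = ½ k_n V_ov² (1 + λ V_DS) = 0.5 × 8 × 2.28² × (1 + 0.035 × 8.03) = 26.7 mA.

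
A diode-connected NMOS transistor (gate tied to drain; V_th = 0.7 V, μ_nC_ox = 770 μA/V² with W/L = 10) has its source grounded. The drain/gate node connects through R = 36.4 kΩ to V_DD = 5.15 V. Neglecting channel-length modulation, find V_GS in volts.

V_GS = 0.875 V

With gate tied to drain, V_GS = V_DS ≥ V_GS − V_th, so the device is in saturation.
k_n = μ_nC_ox · (W/L) = 7.7 mA/V².
KCL at the drain: ½ k_n (V_GS − V_th)² = (V_DD − V_GS)/R.
Let x = V_GS − 0.7. Then 140 x² + x − 4.45 = 0, giving x = 0.175 V (positive root), so V_GS = 0.875 V.
I_D = (V_DD − V_GS)/R = (5.15 − 0.875) / 36.4 = 0.117 mA.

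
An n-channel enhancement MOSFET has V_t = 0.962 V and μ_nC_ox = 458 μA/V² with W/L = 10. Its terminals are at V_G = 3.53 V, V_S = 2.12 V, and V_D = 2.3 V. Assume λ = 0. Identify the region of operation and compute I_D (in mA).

V_GS = V_G − V_S = 3.53 − 2.12 = 1.41 V; V_DS = V_D − V_S = 2.3 − 2.12 = 0.18 V.
k_n = μ_nC_ox · (W/L) = 4.58 mA/V².
V_ov = V_GS − V_t = 1.41 − 0.962 = 0.448 V.
Since V_DS = 0.18 V < V_ov = 0.448 V, the device is in the triode region.
I_D = k_n [V_ov · V_DS − ½ V_DS²] = 4.58 × [0.448 × 0.18 − 0.5 × 0.18²] = 0.295 mA.

Triode; I_D = 0.295 mA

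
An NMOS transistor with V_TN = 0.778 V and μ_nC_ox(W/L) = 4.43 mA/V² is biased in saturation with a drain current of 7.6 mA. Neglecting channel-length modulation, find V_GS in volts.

V_GS = 2.63 V

In saturation I_D = ½ k_n (V_GS − V_TN)², so V_GS − V_TN = √(2 I_D / k_n) = √(2 × 7.6 / 4.43) = 1.85 V.
V_GS = 0.778 + 1.85 = 2.63 V.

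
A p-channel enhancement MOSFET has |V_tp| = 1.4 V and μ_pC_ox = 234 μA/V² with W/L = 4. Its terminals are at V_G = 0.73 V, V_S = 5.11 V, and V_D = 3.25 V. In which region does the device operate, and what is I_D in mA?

V_SG = V_S − V_G = 5.11 − 0.73 = 4.38 V; V_SD = V_S − V_D = 5.11 − 3.25 = 1.86 V.
k_p = μ_pC_ox · (W/L) = 0.936 mA/V².
V_ov = V_SG − |V_tp| = 4.38 − 1.4 = 2.98 V.
Since V_SD = 1.86 V < V_ov = 2.98 V, the device is in the triode region.
I_D = k_p [V_ov · V_SD − ½ V_SD²] = 0.936 × [2.98 × 1.86 − 0.5 × 1.86²] = 3.57 mA.

Triode; I_D = 3.57 mA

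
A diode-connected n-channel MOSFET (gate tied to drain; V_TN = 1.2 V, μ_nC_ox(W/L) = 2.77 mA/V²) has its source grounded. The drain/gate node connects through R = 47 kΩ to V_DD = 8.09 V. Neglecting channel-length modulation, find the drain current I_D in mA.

With gate tied to drain, V_GS = V_DS ≥ V_GS − V_TN, so the device is in saturation.
KCL at the drain: ½ k_n (V_GS − V_TN)² = (V_DD − V_GS)/R.
Let x = V_GS − 1.2. Then 65.1 x² + x − 6.89 = 0, giving x = 0.318 V (positive root), so V_GS = 1.52 V.
I_D = (V_DD − V_GS)/R = (8.09 − 1.52) / 47 = 0.14 mA.

I_D = 0.140 mA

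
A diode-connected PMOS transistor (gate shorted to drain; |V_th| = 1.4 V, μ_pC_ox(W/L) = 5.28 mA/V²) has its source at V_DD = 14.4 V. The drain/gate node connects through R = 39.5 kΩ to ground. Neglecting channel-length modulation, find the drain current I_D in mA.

I_D = 0.320 mA

With gate tied to drain, V_SG = V_SD ≥ V_SG − |V_th|, so the device is in saturation.
KCL at the drain: ½ k_p (V_SG − |V_th|)² = (V_DD − V_SG)/R.
Let x = V_SG − 1.4. Then 104 x² + x − 13 = 0, giving x = 0.348 V (positive root), so V_SG = 1.75 V.
I_D = (V_DD − V_SG)/R = (14.4 − 1.75) / 39.5 = 0.32 mA.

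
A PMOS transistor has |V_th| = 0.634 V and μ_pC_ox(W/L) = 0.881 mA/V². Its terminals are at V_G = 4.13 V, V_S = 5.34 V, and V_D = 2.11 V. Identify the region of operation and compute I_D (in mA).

V_SG = V_S − V_G = 5.34 − 4.13 = 1.21 V; V_SD = V_S − V_D = 5.34 − 2.11 = 3.23 V.
V_ov = V_SG − |V_th| = 1.21 − 0.634 = 0.576 V.
Since V_SD = 3.23 V ≥ V_ov = 0.576 V, the device is in saturation.
I_D = ½ k_p V_ov² = 0.5 × 0.881 × 0.576² = 0.146 mA.

Saturation; I_D = 0.146 mA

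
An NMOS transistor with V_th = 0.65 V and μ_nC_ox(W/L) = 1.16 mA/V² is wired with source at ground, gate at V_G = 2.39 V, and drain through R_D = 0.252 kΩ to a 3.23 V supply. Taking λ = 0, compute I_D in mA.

V_GS = V_G = 2.39 V, so V_ov = 2.39 − 0.65 = 1.74 V.
Assume saturation: I_D = ½ k_n V_ov² = 0.5 × 1.16 × 1.74² = 1.76 mA, giving V_DS = V_DD − I_D R_D = 3.23 − 1.76 × 0.252 = 2.79 V.
V_DS = 2.79 V ≥ V_ov = 1.74 V, confirming saturation.

I_D = 1.76 mA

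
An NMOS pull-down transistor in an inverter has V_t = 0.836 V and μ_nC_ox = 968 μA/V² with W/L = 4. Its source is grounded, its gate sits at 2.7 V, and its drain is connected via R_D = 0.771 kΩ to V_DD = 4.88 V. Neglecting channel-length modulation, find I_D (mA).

V_GS = V_G = 2.7 V, so V_ov = 2.7 − 0.836 = 1.86 V.
k_n = μ_nC_ox · (W/L) = 3.872 mA/V².
Assume saturation: I_D = ½ k_n V_ov² = 0.5 × 3.872 × 1.86² = 6.73 mA, giving V_DS = V_DD − I_D R_D = 4.88 − 6.73 × 0.771 = -0.306 V.
But -0.306 V < V_ov = 1.86 V, so the device is actually in triode.
In triode I_D = k_n[V_ov V_DS − ½ V_DS²] and I_D = (V_DD − V_DS)/R_D. Equating: 1.49 V_DS² − 6.565 V_DS + 4.88 = 0, giving V_DS = 0.948 V (the root below V_ov).
I_D = (4.88 − 0.948) / 0.771 = 5.1 mA.

I_D = 5.10 mA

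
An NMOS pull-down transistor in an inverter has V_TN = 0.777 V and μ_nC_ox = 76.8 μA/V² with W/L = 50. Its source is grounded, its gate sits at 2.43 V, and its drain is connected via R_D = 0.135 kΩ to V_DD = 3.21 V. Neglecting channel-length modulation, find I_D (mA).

I_D = 5.25 mA

V_GS = V_G = 2.43 V, so V_ov = 2.43 − 0.777 = 1.65 V.
k_n = μ_nC_ox · (W/L) = 3.84 mA/V².
Assume saturation: I_D = ½ k_n V_ov² = 0.5 × 3.84 × 1.65² = 5.25 mA, giving V_DS = V_DD − I_D R_D = 3.21 − 5.25 × 0.135 = 2.5 V.
V_DS = 2.5 V ≥ V_ov = 1.65 V, confirming saturation.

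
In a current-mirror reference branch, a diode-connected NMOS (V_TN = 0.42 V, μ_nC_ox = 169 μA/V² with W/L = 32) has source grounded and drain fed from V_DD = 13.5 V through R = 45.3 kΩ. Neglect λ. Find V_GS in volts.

With gate tied to drain, V_GS = V_DS ≥ V_GS − V_TN, so the device is in saturation.
k_n = μ_nC_ox · (W/L) = 5.408 mA/V².
KCL at the drain: ½ k_n (V_GS − V_TN)² = (V_DD − V_GS)/R.
Let x = V_GS − 0.42. Then 122 x² + x − 13.08 = 0, giving x = 0.323 V (positive root), so V_GS = 0.743 V.
I_D = (V_DD − V_GS)/R = (13.5 − 0.743) / 45.3 = 0.282 mA.

V_GS = 0.743 V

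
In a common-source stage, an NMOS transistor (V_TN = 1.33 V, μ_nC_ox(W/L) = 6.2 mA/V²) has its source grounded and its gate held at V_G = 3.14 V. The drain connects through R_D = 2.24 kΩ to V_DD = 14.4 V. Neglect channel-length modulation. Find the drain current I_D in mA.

V_GS = V_G = 3.14 V, so V_ov = 3.14 − 1.33 = 1.81 V.
Assume saturation: I_D = ½ k_n V_ov² = 0.5 × 6.2 × 1.81² = 10.2 mA, giving V_DS = V_DD − I_D R_D = 14.4 − 10.2 × 2.24 = -8.35 V.
But -8.35 V < V_ov = 1.81 V, so the device is actually in triode.
In triode I_D = k_n[V_ov V_DS − ½ V_DS²] and I_D = (V_DD − V_DS)/R_D. Equating: 6.94 V_DS² − 26.14 V_DS + 14.4 = 0, giving V_DS = 0.67 V (the root below V_ov).
I_D = (14.4 − 0.67) / 2.24 = 6.13 mA.

I_D = 6.13 mA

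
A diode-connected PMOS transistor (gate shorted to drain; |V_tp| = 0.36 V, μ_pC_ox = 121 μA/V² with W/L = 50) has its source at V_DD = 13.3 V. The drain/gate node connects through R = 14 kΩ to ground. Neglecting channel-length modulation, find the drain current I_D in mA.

I_D = 0.886 mA

With gate tied to drain, V_SG = V_SD ≥ V_SG − |V_tp|, so the device is in saturation.
k_p = μ_pC_ox · (W/L) = 6.05 mA/V².
KCL at the drain: ½ k_p (V_SG − |V_tp|)² = (V_DD − V_SG)/R.
Let x = V_SG − 0.36. Then 42.4 x² + x − 12.94 = 0, giving x = 0.541 V (positive root), so V_SG = 0.901 V.
I_D = (V_DD − V_SG)/R = (13.3 − 0.901) / 14 = 0.886 mA.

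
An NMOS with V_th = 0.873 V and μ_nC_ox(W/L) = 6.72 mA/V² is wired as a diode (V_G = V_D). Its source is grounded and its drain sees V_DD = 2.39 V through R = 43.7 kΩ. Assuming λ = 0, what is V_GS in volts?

V_GS = 0.971 V

With gate tied to drain, V_GS = V_DS ≥ V_GS − V_th, so the device is in saturation.
KCL at the drain: ½ k_n (V_GS − V_th)² = (V_DD − V_GS)/R.
Let x = V_GS − 0.873. Then 147 x² + x − 1.517 = 0, giving x = 0.0983 V (positive root), so V_GS = 0.971 V.
I_D = (V_DD − V_GS)/R = (2.39 − 0.971) / 43.7 = 0.0325 mA.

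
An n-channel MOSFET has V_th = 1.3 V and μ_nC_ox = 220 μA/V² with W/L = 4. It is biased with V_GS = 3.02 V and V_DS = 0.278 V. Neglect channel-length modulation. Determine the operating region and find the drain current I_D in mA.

Triode; I_D = 0.387 mA

k_n = μ_nC_ox · (W/L) = 0.88 mA/V².
V_ov = V_GS − V_th = 3.02 − 1.3 = 1.72 V.
Since V_DS = 0.278 V < V_ov = 1.72 V, the device is in the triode region.
I_D = k_n [V_ov · V_DS − ½ V_DS²] = 0.88 × [1.72 × 0.278 − 0.5 × 0.278²] = 0.387 mA.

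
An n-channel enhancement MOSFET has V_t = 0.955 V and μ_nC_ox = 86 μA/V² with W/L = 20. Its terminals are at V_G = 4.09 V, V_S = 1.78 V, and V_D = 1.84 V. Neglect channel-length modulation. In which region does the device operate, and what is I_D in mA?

V_GS = V_G − V_S = 4.09 − 1.78 = 2.31 V; V_DS = V_D − V_S = 1.84 − 1.78 = 0.06 V.
k_n = μ_nC_ox · (W/L) = 1.72 mA/V².
V_ov = V_GS − V_t = 2.31 − 0.955 = 1.35 V.
Since V_DS = 0.06 V < V_ov = 1.35 V, the device is in the triode region.
I_D = k_n [V_ov · V_DS − ½ V_DS²] = 1.72 × [1.35 × 0.06 − 0.5 × 0.06²] = 0.137 mA.

Triode; I_D = 0.137 mA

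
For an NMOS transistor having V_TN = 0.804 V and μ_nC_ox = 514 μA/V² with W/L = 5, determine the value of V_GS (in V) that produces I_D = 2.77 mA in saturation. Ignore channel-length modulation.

V_GS = 2.27 V

k_n = μ_nC_ox · (W/L) = 2.57 mA/V².
In saturation I_D = ½ k_n (V_GS − V_TN)², so V_GS − V_TN = √(2 I_D / k_n) = √(2 × 2.77 / 2.57) = 1.47 V.
V_GS = 0.804 + 1.47 = 2.27 V.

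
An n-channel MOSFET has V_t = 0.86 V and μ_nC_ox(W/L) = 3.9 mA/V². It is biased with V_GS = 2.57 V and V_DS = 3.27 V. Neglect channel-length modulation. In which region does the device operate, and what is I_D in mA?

V_ov = V_GS − V_t = 2.57 − 0.86 = 1.71 V.
Since V_DS = 3.27 V ≥ V_ov = 1.71 V, the device is in saturation.
I_D = ½ k_n V_ov² = 0.5 × 3.9 × 1.71² = 5.7 mA.

Saturation; I_D = 5.70 mA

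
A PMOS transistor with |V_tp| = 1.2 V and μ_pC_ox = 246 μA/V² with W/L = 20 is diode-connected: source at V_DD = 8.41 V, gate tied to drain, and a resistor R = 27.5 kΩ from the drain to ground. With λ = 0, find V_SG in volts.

With gate tied to drain, V_SG = V_SD ≥ V_SG − |V_tp|, so the device is in saturation.
k_p = μ_pC_ox · (W/L) = 4.92 mA/V².
KCL at the drain: ½ k_p (V_SG − |V_tp|)² = (V_DD − V_SG)/R.
Let x = V_SG − 1.2. Then 67.7 x² + x − 7.21 = 0, giving x = 0.319 V (positive root), so V_SG = 1.52 V.
I_D = (V_DD − V_SG)/R = (8.41 − 1.52) / 27.5 = 0.251 mA.

V_SG = 1.52 V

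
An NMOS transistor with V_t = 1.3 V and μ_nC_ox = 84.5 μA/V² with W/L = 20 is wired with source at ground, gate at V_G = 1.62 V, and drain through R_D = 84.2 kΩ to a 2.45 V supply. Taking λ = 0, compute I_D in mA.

V_GS = V_G = 1.62 V, so V_ov = 1.62 − 1.3 = 0.32 V.
k_n = μ_nC_ox · (W/L) = 1.69 mA/V².
Assume saturation: I_D = ½ k_n V_ov² = 0.5 × 1.69 × 0.32² = 0.0865 mA, giving V_DS = V_DD − I_D R_D = 2.45 − 0.0865 × 84.2 = -4.84 V.
But -4.84 V < V_ov = 0.32 V, so the device is actually in triode.
In triode I_D = k_n[V_ov V_DS − ½ V_DS²] and I_D = (V_DD − V_DS)/R_D. Equating: 71.1 V_DS² − 46.54 V_DS + 2.45 = 0, giving V_DS = 0.0577 V (the root below V_ov).
I_D = (2.45 − 0.0577) / 84.2 = 0.0284 mA.

I_D = 0.0284 mA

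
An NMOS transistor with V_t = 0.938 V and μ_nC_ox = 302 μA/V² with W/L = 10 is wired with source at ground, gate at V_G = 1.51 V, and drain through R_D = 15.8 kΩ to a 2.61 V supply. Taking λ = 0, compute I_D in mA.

V_GS = V_G = 1.51 V, so V_ov = 1.51 − 0.938 = 0.572 V.
k_n = μ_nC_ox · (W/L) = 3.02 mA/V².
Assume saturation: I_D = ½ k_n V_ov² = 0.5 × 3.02 × 0.572² = 0.494 mA, giving V_DS = V_DD − I_D R_D = 2.61 − 0.494 × 15.8 = -5.2 V.
But -5.2 V < V_ov = 0.572 V, so the device is actually in triode.
In triode I_D = k_n[V_ov V_DS − ½ V_DS²] and I_D = (V_DD − V_DS)/R_D. Equating: 23.9 V_DS² − 28.29 V_DS + 2.61 = 0, giving V_DS = 0.101 V (the root below V_ov).
I_D = (2.61 − 0.101) / 15.8 = 0.159 mA.

I_D = 0.159 mA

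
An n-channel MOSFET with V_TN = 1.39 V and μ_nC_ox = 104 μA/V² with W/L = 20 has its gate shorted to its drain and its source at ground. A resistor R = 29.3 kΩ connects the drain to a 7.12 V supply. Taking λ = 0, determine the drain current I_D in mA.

With gate tied to drain, V_GS = V_DS ≥ V_GS − V_TN, so the device is in saturation.
k_n = μ_nC_ox · (W/L) = 2.08 mA/V².
KCL at the drain: ½ k_n (V_GS − V_TN)² = (V_DD − V_GS)/R.
Let x = V_GS − 1.39. Then 30.5 x² + x − 5.73 = 0, giving x = 0.418 V (positive root), so V_GS = 1.81 V.
I_D = (V_DD − V_GS)/R = (7.12 − 1.81) / 29.3 = 0.181 mA.

I_D = 0.181 mA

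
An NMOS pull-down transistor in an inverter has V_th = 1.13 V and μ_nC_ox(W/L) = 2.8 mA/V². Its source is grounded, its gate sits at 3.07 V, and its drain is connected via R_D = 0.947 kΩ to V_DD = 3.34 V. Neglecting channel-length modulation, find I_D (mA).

I_D = 2.86 mA

V_GS = V_G = 3.07 V, so V_ov = 3.07 − 1.13 = 1.94 V.
Assume saturation: I_D = ½ k_n V_ov² = 0.5 × 2.8 × 1.94² = 5.27 mA, giving V_DS = V_DD − I_D R_D = 3.34 − 5.27 × 0.947 = -1.65 V.
But -1.65 V < V_ov = 1.94 V, so the device is actually in triode.
In triode I_D = k_n[V_ov V_DS − ½ V_DS²] and I_D = (V_DD − V_DS)/R_D. Equating: 1.33 V_DS² − 6.144 V_DS + 3.34 = 0, giving V_DS = 0.629 V (the root below V_ov).
I_D = (3.34 − 0.629) / 0.947 = 2.86 mA.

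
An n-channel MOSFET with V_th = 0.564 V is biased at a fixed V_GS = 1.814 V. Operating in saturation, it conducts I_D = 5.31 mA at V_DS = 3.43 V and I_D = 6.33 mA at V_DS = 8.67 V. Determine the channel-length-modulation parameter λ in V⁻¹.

With V_GS fixed, I_D ∝ (1 + λ V_DS) in saturation, so I_D2/I_D1 = (1 + λ V_DS2)/(1 + λ V_DS1).
6.33/5.31 = 1.192 = (1 + 8.67 λ)/(1 + 3.43 λ).
Solving: λ (I_D1 V_DS2 − I_D2 V_DS1) = I_D2 − I_D1, so λ = (6.33 − 5.31) / (5.31 × 8.67 − 6.33 × 3.43) = 1.02 / 24.3 = 0.0419 V⁻¹.

λ = 0.0419 V⁻¹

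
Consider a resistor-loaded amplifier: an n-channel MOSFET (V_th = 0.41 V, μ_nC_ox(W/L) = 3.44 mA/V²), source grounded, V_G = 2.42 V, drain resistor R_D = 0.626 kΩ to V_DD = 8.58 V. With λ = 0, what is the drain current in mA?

I_D = 6.95 mA

V_GS = V_G = 2.42 V, so V_ov = 2.42 − 0.41 = 2.01 V.
Assume saturation: I_D = ½ k_n V_ov² = 0.5 × 3.44 × 2.01² = 6.95 mA, giving V_DS = V_DD − I_D R_D = 8.58 − 6.95 × 0.626 = 4.23 V.
V_DS = 4.23 V ≥ V_ov = 2.01 V, confirming saturation.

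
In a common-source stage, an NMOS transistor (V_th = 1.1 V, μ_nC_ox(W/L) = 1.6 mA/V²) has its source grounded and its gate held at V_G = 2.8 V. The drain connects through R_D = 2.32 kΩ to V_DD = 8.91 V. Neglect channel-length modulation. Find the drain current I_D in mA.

V_GS = V_G = 2.8 V, so V_ov = 2.8 − 1.1 = 1.7 V.
Assume saturation: I_D = ½ k_n V_ov² = 0.5 × 1.6 × 1.7² = 2.31 mA, giving V_DS = V_DD − I_D R_D = 8.91 − 2.31 × 2.32 = 3.55 V.
V_DS = 3.55 V ≥ V_ov = 1.7 V, confirming saturation.

I_D = 2.31 mA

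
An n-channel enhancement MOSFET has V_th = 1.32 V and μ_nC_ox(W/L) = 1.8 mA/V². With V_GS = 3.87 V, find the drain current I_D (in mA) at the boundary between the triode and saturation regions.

At the boundary V_DS = V_ov = V_GS − V_th = 3.87 − 1.32 = 2.55 V.
I_D = ½ k_n V_ov² = 0.5 × 1.8 × 2.55² = 5.85 mA.

I_D = 5.85 mA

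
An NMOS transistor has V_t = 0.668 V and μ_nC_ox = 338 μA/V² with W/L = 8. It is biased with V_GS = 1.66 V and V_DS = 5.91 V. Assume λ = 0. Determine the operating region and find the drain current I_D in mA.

Saturation; I_D = 1.33 mA

k_n = μ_nC_ox · (W/L) = 2.704 mA/V².
V_ov = V_GS − V_t = 1.66 − 0.668 = 0.992 V.
Since V_DS = 5.91 V ≥ V_ov = 0.992 V, the device is in saturation.
I_D = ½ k_n V_ov² = 0.5 × 2.704 × 0.992² = 1.33 mA.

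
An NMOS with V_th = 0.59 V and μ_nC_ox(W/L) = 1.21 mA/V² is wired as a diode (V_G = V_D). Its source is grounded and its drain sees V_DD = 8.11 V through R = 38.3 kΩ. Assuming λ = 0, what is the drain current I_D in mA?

I_D = 0.182 mA

With gate tied to drain, V_GS = V_DS ≥ V_GS − V_th, so the device is in saturation.
KCL at the drain: ½ k_n (V_GS − V_th)² = (V_DD − V_GS)/R.
Let x = V_GS − 0.59. Then 23.2 x² + x − 7.52 = 0, giving x = 0.549 V (positive root), so V_GS = 1.14 V.
I_D = (V_DD − V_GS)/R = (8.11 − 1.14) / 38.3 = 0.182 mA.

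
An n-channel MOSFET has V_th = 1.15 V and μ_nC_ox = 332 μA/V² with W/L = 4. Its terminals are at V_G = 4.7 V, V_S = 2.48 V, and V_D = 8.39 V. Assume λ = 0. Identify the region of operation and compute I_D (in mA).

V_GS = V_G − V_S = 4.7 − 2.48 = 2.22 V; V_DS = V_D − V_S = 8.39 − 2.48 = 5.91 V.
k_n = μ_nC_ox · (W/L) = 1.328 mA/V².
V_ov = V_GS − V_th = 2.22 − 1.15 = 1.07 V.
Since V_DS = 5.91 V ≥ V_ov = 1.07 V, the device is in saturation.
I_D = ½ k_n V_ov² = 0.5 × 1.328 × 1.07² = 0.76 mA.

Saturation; I_D = 0.760 mA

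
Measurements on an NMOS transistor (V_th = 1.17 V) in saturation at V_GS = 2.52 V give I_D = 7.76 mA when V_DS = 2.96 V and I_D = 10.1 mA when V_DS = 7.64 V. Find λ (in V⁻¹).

With V_GS fixed, I_D ∝ (1 + λ V_DS) in saturation, so I_D2/I_D1 = (1 + λ V_DS2)/(1 + λ V_DS1).
10.1/7.76 = 1.302 = (1 + 7.64 λ)/(1 + 2.96 λ).
Solving: λ (I_D1 V_DS2 − I_D2 V_DS1) = I_D2 − I_D1, so λ = (10.1 − 7.76) / (7.76 × 7.64 − 10.1 × 2.96) = 2.34 / 29.4 = 0.0796 V⁻¹.

λ = 0.0796 V⁻¹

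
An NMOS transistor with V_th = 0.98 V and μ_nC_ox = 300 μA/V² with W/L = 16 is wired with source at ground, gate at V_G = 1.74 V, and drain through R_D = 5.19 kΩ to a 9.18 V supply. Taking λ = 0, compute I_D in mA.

I_D = 1.39 mA

V_GS = V_G = 1.74 V, so V_ov = 1.74 − 0.98 = 0.76 V.
k_n = μ_nC_ox · (W/L) = 4.8 mA/V².
Assume saturation: I_D = ½ k_n V_ov² = 0.5 × 4.8 × 0.76² = 1.39 mA, giving V_DS = V_DD − I_D R_D = 9.18 − 1.39 × 5.19 = 1.99 V.
V_DS = 1.99 V ≥ V_ov = 0.76 V, confirming saturation.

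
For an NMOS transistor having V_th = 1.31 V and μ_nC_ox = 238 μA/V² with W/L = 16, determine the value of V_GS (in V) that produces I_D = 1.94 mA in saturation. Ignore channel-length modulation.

k_n = μ_nC_ox · (W/L) = 3.808 mA/V².
In saturation I_D = ½ k_n (V_GS − V_th)², so V_GS − V_th = √(2 I_D / k_n) = √(2 × 1.94 / 3.808) = 1.01 V.
V_GS = 1.31 + 1.01 = 2.32 V.

V_GS = 2.32 V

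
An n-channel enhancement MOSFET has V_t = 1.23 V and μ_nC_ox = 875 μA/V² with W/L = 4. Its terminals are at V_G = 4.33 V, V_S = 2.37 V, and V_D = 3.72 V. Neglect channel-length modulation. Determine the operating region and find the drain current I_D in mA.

Saturation; I_D = 0.933 mA

V_GS = V_G − V_S = 4.33 − 2.37 = 1.96 V; V_DS = V_D − V_S = 3.72 − 2.37 = 1.35 V.
k_n = μ_nC_ox · (W/L) = 3.5 mA/V².
V_ov = V_GS − V_t = 1.96 − 1.23 = 0.73 V.
Since V_DS = 1.35 V ≥ V_ov = 0.73 V, the device is in saturation.
I_D = ½ k_n V_ov² = 0.5 × 3.5 × 0.73² = 0.933 mA.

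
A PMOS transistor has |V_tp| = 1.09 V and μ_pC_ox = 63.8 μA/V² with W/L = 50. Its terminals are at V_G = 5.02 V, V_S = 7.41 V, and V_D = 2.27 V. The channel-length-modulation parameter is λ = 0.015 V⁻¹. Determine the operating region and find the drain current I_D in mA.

V_SG = V_S − V_G = 7.41 − 5.02 = 2.39 V; V_SD = V_S − V_D = 7.41 − 2.27 = 5.14 V.
k_p = μ_pC_ox · (W/L) = 3.19 mA/V².
V_ov = V_SG − |V_tp| = 2.39 − 1.09 = 1.3 V.
Since V_SD = 5.14 V ≥ V_ov = 1.3 V, the device is in saturation.
I_D = ½ k_p V_ov² (1 + λ V_SD) = 0.5 × 3.19 × 1.3² × (1 + 0.015 × 5.14) = 2.9 mA.

Saturation; I_D = 2.90 mA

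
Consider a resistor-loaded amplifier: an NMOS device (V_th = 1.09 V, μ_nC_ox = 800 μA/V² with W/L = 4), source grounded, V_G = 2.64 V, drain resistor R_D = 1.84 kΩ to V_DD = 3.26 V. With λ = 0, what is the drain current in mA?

V_GS = V_G = 2.64 V, so V_ov = 2.64 − 1.09 = 1.55 V.
k_n = μ_nC_ox · (W/L) = 3.2 mA/V².
Assume saturation: I_D = ½ k_n V_ov² = 0.5 × 3.2 × 1.55² = 3.84 mA, giving V_DS = V_DD − I_D R_D = 3.26 − 3.84 × 1.84 = -3.81 V.
But -3.81 V < V_ov = 1.55 V, so the device is actually in triode.
In triode I_D = k_n[V_ov V_DS − ½ V_DS²] and I_D = (V_DD − V_DS)/R_D. Equating: 2.94 V_DS² − 10.13 V_DS + 3.26 = 0, giving V_DS = 0.36 V (the root below V_ov).
I_D = (3.26 − 0.36) / 1.84 = 1.58 mA.

I_D = 1.58 mA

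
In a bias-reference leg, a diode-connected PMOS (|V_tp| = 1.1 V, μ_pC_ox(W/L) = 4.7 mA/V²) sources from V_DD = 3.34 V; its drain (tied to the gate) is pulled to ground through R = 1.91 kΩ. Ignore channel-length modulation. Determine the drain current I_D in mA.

I_D = 0.857 mA

With gate tied to drain, V_SG = V_SD ≥ V_SG − |V_tp|, so the device is in saturation.
KCL at the drain: ½ k_p (V_SG − |V_tp|)² = (V_DD − V_SG)/R.
Let x = V_SG − 1.1. Then 4.49 x² + x − 2.24 = 0, giving x = 0.604 V (positive root), so V_SG = 1.7 V.
I_D = (V_DD − V_SG)/R = (3.34 − 1.7) / 1.91 = 0.857 mA.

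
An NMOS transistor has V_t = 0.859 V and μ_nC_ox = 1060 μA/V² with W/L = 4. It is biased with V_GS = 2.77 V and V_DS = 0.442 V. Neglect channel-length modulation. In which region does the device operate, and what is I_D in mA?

Triode; I_D = 3.17 mA

k_n = μ_nC_ox · (W/L) = 4.24 mA/V².
V_ov = V_GS − V_t = 2.77 − 0.859 = 1.91 V.
Since V_DS = 0.442 V < V_ov = 1.91 V, the device is in the triode region.
I_D = k_n [V_ov · V_DS − ½ V_DS²] = 4.24 × [1.91 × 0.442 − 0.5 × 0.442²] = 3.17 mA.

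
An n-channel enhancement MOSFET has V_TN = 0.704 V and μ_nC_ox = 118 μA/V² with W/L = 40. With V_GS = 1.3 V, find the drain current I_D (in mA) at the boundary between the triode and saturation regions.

At the boundary V_DS = V_ov = V_GS − V_TN = 1.3 − 0.704 = 0.596 V.
k_n = μ_nC_ox · (W/L) = 4.72 mA/V².
I_D = ½ k_n V_ov² = 0.5 × 4.72 × 0.596² = 0.838 mA.

I_D = 0.838 mA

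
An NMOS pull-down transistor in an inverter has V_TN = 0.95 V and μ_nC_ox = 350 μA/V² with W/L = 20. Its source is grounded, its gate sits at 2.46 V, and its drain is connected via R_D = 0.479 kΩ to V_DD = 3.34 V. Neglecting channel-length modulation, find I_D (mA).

V_GS = V_G = 2.46 V, so V_ov = 2.46 − 0.95 = 1.51 V.
k_n = μ_nC_ox · (W/L) = 7 mA/V².
Assume saturation: I_D = ½ k_n V_ov² = 0.5 × 7 × 1.51² = 7.98 mA, giving V_DS = V_DD − I_D R_D = 3.34 − 7.98 × 0.479 = -0.483 V.
But -0.483 V < V_ov = 1.51 V, so the device is actually in triode.
In triode I_D = k_n[V_ov V_DS − ½ V_DS²] and I_D = (V_DD − V_DS)/R_D. Equating: 1.68 V_DS² − 6.063 V_DS + 3.34 = 0, giving V_DS = 0.678 V (the root below V_ov).
I_D = (3.34 − 0.678) / 0.479 = 5.56 mA.

I_D = 5.56 mA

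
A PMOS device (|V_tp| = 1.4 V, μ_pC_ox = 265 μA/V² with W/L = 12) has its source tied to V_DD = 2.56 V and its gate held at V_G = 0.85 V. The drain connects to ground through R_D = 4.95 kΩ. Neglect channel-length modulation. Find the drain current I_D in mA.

V_SG = V_DD − V_G = 2.56 − 0.85 = 1.71 V, so V_ov = 1.71 − 1.4 = 0.31 V.
k_p = μ_pC_ox · (W/L) = 3.18 mA/V².
Assume saturation: I_D = ½ k_p V_ov² = 0.5 × 3.18 × 0.31² = 0.153 mA, giving V_SD = V_DD − I_D R_D = 2.56 − 0.153 × 4.95 = 1.8 V.
V_SD = 1.8 V ≥ V_ov = 0.31 V, confirming saturation.

I_D = 0.153 mA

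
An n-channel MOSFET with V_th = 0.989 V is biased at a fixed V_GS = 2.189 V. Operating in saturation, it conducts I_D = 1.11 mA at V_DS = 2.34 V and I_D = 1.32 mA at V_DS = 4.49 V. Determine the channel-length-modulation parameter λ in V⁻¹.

λ = 0.111 V⁻¹

With V_GS fixed, I_D ∝ (1 + λ V_DS) in saturation, so I_D2/I_D1 = (1 + λ V_DS2)/(1 + λ V_DS1).
1.32/1.11 = 1.189 = (1 + 4.49 λ)/(1 + 2.34 λ).
Solving: λ (I_D1 V_DS2 − I_D2 V_DS1) = I_D2 − I_D1, so λ = (1.32 − 1.11) / (1.11 × 4.49 − 1.32 × 2.34) = 0.21 / 1.9 = 0.111 V⁻¹.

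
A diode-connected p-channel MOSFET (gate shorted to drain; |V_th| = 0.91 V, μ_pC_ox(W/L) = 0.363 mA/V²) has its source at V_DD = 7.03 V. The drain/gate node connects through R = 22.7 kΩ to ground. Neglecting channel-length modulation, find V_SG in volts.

With gate tied to drain, V_SG = V_SD ≥ V_SG − |V_th|, so the device is in saturation.
KCL at the drain: ½ k_p (V_SG − |V_th|)² = (V_DD − V_SG)/R.
Let x = V_SG − 0.91. Then 4.12 x² + x − 6.12 = 0, giving x = 1.1 V (positive root), so V_SG = 2.01 V.
I_D = (V_DD − V_SG)/R = (7.03 − 2.01) / 22.7 = 0.221 mA.

V_SG = 2.01 V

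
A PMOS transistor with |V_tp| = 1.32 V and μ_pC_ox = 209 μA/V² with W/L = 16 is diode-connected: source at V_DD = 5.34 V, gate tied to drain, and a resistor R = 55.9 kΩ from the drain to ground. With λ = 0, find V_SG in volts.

With gate tied to drain, V_SG = V_SD ≥ V_SG − |V_tp|, so the device is in saturation.
k_p = μ_pC_ox · (W/L) = 3.344 mA/V².
KCL at the drain: ½ k_p (V_SG − |V_tp|)² = (V_DD − V_SG)/R.
Let x = V_SG − 1.32. Then 93.5 x² + x − 4.02 = 0, giving x = 0.202 V (positive root), so V_SG = 1.52 V.
I_D = (V_DD − V_SG)/R = (5.34 − 1.52) / 55.9 = 0.0683 mA.

V_SG = 1.52 V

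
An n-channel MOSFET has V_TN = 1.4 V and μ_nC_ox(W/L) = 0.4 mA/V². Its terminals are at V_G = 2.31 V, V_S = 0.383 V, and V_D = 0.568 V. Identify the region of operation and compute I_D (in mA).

V_GS = V_G − V_S = 2.31 − 0.383 = 1.93 V; V_DS = V_D − V_S = 0.568 − 0.383 = 0.185 V.
V_ov = V_GS − V_TN = 1.93 − 1.4 = 0.527 V.
Since V_DS = 0.185 V < V_ov = 0.527 V, the device is in the triode region.
I_D = k_n [V_ov · V_DS − ½ V_DS²] = 0.4 × [0.527 × 0.185 − 0.5 × 0.185²] = 0.0322 mA.

Triode; I_D = 0.0322 mA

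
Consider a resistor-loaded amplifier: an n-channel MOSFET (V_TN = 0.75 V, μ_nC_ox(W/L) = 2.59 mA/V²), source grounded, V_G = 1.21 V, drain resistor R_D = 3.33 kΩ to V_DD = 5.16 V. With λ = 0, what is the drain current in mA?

V_GS = V_G = 1.21 V, so V_ov = 1.21 − 0.75 = 0.46 V.
Assume saturation: I_D = ½ k_n V_ov² = 0.5 × 2.59 × 0.46² = 0.274 mA, giving V_DS = V_DD − I_D R_D = 5.16 − 0.274 × 3.33 = 4.25 V.
V_DS = 4.25 V ≥ V_ov = 0.46 V, confirming saturation.

I_D = 0.274 mA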